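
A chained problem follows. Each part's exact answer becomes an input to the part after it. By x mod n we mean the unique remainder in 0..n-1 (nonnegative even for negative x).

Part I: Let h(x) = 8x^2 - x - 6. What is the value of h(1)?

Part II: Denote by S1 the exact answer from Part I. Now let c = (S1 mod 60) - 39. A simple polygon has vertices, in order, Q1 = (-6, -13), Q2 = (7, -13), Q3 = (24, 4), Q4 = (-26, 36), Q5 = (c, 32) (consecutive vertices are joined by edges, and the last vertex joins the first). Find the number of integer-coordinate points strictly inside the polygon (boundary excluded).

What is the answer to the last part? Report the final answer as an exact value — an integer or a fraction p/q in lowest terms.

1332

Part I: 8*(1)^2 - 1*(1)^1 - 6 = (8) + (-1) + (-6) = 1; answer 1
Part II: S1 = 1; c = -38; cross terms: (-6*-13 - 7*-13)=169, (7*4 - 24*-13)=340, (24*36 - -26*4)=968, (-26*32 - -38*36)=536, (-38*-13 - -6*32)=686; twice the area = |2699| = 2699; area = 2699/2; boundary points = 13 + 17 + 2 + 4 + 1 = 37; strictly interior points = area - boundary/2 + 1 = 1332; answer 1332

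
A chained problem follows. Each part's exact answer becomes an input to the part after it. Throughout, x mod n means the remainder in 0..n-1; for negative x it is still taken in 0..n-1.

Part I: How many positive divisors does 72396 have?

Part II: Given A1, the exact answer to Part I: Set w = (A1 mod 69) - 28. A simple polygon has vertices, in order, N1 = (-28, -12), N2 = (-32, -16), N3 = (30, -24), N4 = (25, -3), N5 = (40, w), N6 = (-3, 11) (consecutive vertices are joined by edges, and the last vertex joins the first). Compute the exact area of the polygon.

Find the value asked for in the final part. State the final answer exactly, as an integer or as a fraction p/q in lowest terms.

1223

Part I: 72396 = 2^2 * 3^2 * 2011; number of divisors = (2+1) * (2+1) * (1+1) = 18; answer 18
Part II: A1 = 18; w = -10; cross terms: (-28*-16 - -32*-12)=64, (-32*-24 - 30*-16)=1248, (30*-3 - 25*-24)=510, (25*-10 - 40*-3)=-130, (40*11 - -3*-10)=410, (-3*-12 - -28*11)=344; twice the area = |2446| = 2446; area = 1223; answer 1223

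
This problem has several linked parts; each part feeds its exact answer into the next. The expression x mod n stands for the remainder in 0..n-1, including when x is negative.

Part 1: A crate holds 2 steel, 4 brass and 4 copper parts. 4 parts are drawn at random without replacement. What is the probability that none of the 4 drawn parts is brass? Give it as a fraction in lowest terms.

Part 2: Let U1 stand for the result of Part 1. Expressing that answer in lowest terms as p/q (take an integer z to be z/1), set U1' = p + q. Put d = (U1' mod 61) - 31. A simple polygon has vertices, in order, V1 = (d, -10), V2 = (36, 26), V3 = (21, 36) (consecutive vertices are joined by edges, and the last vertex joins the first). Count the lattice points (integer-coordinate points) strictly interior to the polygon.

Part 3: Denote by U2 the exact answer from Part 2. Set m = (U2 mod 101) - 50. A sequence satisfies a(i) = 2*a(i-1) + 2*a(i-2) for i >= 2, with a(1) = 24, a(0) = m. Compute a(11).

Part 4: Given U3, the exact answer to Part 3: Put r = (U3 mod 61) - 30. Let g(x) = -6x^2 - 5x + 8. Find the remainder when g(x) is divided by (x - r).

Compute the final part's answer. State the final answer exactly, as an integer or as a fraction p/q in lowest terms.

Part 1: total draws C(10,4) = 210; favorable C(6,4) = 15; P = 1/14; answer 1/14
Part 2: U1 = 1/14; threaded value p + q = 15; d = -16; cross terms: (-16*26 - 36*-10)=-56, (36*36 - 21*26)=750, (21*-10 - -16*36)=366; twice the area = |1060| = 1060; area = 530; boundary points = 4 + 5 + 1 = 10; strictly interior points = area - boundary/2 + 1 = 526; answer 526
Part 3: U2 = 526; m = -29; a(2) = 2*(24) + 2*(-29) = -10; iterating: a(2)=-10, a(3)=28, a(4)=36, a(5)=128, a(6)=328, a(7)=912, a(8)=2480, a(9)=6784, a(10)=18528, a(11)=50624; answer 50624
Part 4: U3 = 50624; r = 25; remainder = value at the root: -6*(25)^2 - 5*(25)^1 + 8 = (-3750) + (-125) + (8) = -3867; answer -3867

-3867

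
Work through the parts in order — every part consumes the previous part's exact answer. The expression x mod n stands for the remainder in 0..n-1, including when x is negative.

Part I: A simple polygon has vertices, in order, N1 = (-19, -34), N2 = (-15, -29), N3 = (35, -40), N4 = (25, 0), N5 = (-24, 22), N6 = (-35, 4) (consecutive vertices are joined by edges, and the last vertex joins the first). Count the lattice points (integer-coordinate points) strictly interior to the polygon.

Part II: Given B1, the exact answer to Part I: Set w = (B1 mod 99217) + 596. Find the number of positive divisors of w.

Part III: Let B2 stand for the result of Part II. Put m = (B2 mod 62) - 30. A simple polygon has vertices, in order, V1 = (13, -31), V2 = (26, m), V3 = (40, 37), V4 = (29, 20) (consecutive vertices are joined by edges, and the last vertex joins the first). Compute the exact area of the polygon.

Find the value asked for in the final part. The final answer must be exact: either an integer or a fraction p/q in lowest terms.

357

Part I: cross terms: (-19*-29 - -15*-34)=41, (-15*-40 - 35*-29)=1615, (35*0 - 25*-40)=1000, (25*22 - -24*0)=550, (-24*4 - -35*22)=674, (-35*-34 - -19*4)=1266; twice the area = |5146| = 5146; area = 2573; boundary points = 1 + 1 + 10 + 1 + 1 + 2 = 16; strictly interior points = area - boundary/2 + 1 = 2566; answer 2566
Part II: B1 = 2566; w = 3162; 3162 = 2 * 3 * 17 * 31; number of divisors = (1+1) * (1+1) * (1+1) * (1+1) = 16; answer 16
Part III: B2 = 16; m = -14; cross terms: (13*-14 - 26*-31)=624, (26*37 - 40*-14)=1522, (40*20 - 29*37)=-273, (29*-31 - 13*20)=-1159; twice the area = |714| = 714; area = 357; answer 357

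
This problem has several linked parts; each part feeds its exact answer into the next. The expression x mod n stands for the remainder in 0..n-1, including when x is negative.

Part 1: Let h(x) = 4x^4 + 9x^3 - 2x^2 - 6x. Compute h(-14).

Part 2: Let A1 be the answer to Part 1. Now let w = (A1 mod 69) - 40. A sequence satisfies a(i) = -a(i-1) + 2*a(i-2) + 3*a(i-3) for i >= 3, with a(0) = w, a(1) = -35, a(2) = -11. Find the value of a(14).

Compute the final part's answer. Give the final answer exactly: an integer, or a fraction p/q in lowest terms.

Part 1: 4*(-14)^4 + 9*(-14)^3 - 2*(-14)^2 - 6*(-14)^1 = (153664) + (-24696) + (-392) + (84) = 128660; answer 128660
Part 2: A1 = 128660; w = 4; a(3) = -1*(-11) + 2*(-35) + 3*(4) = -47; iterating: a(3)=-47, a(4)=-80, a(5)=-47, a(6)=-254, a(7)=-80, a(8)=-569, a(9)=-353, a(10)=-1025, a(11)=-1388, a(12)=-1721, a(13)=-4130, a(14)=-3476; answer -3476

-3476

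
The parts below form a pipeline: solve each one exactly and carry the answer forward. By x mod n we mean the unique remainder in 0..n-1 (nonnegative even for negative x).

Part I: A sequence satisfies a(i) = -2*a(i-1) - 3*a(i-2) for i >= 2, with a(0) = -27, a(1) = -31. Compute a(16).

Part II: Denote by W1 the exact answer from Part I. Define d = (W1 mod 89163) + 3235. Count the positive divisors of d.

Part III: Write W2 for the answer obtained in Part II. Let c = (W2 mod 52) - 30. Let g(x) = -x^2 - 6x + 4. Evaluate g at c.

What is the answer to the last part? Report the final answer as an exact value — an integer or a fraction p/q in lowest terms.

Part I: a(2) = -2*(-31) - 3*(-27) = 143; iterating: a(2)=143, a(3)=-193, a(4)=-43, a(5)=665, a(6)=-1201, a(7)=407, a(8)=2789, a(9)=-6799, a(10)=5231, a(11)=9935, a(12)=-35563, a(13)=41321, a(14)=24047, a(15)=-172057, a(16)=271973; answer 271973
Part II: W1 = 271973; d = 7719; 7719 = 3 * 31 * 83; number of divisors = (1+1) * (1+1) * (1+1) = 8; answer 8
Part III: W2 = 8; c = -22; -1*(-22)^2 - 6*(-22)^1 + 4 = (-484) + (132) + (4) = -348; answer -348

-348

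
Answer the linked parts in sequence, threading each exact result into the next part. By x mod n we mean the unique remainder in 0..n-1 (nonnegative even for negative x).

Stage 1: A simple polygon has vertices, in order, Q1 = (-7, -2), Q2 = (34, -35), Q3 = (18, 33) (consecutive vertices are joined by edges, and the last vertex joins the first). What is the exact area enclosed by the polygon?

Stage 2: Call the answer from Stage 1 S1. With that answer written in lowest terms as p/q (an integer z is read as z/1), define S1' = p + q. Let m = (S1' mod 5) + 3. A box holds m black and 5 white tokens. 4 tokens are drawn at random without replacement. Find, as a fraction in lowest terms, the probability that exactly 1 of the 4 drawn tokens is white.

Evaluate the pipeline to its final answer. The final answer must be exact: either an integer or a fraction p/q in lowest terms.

Stage 1: cross terms: (-7*-35 - 34*-2)=313, (34*33 - 18*-35)=1752, (18*-2 - -7*33)=195; twice the area = |2260| = 2260; area = 1130; answer 1130
Stage 2: S1 = 1130; threaded value p + q = 1131; m = 4; total draws C(9,4) = 126; favorable C(5,1)*C(4,3) = 20; P = 10/63; answer 10/63

10/63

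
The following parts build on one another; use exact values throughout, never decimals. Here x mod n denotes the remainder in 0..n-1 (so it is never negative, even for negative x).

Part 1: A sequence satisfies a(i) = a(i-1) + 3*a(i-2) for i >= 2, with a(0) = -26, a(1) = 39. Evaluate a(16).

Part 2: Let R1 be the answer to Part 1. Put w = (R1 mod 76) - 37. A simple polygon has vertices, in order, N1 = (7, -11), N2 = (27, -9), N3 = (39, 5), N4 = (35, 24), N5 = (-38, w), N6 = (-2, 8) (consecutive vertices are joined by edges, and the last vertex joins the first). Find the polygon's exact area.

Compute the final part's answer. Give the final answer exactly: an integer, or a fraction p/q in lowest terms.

3091/2

Part 1: a(2) = 1*(39) + 3*(-26) = -39; iterating: a(2)=-39, a(3)=78, a(4)=-39, a(5)=195, a(6)=78, a(7)=663, a(8)=897, a(9)=2886, a(10)=5577, a(11)=14235, a(12)=30966, a(13)=73671, a(14)=166569, a(15)=387582, a(16)=887289; answer 887289
Part 2: R1 = 887289; w = 28; cross terms: (7*-9 - 27*-11)=234, (27*5 - 39*-9)=486, (39*24 - 35*5)=761, (35*28 - -38*24)=1892, (-38*8 - -2*28)=-248, (-2*-11 - 7*8)=-34; twice the area = |3091| = 3091; area = 3091/2; answer 3091/2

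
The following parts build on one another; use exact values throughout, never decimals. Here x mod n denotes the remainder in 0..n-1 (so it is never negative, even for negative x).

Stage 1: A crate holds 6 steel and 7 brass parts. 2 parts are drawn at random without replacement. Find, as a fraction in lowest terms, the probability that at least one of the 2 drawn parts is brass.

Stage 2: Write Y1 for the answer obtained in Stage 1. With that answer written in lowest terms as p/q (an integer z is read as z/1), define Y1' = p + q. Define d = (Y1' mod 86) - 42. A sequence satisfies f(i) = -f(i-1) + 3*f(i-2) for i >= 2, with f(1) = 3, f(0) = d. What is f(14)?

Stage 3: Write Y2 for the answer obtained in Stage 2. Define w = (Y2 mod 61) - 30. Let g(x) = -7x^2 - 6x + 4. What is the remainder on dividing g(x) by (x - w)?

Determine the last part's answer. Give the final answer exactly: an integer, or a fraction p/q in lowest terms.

Stage 1: total draws C(13,2) = 78; complement C(6,2) = 15; favorable 78 - 15 = 63; P = 21/26; answer 21/26
Stage 2: Y1 = 21/26; threaded value p + q = 47; d = 5; f(2) = -1*(3) + 3*(5) = 12; iterating: f(2)=12, f(3)=-3, f(4)=39, f(5)=-48, f(6)=165, f(7)=-309, f(8)=804, f(9)=-1731, f(10)=4143, f(11)=-9336, f(12)=21765, f(13)=-49773, f(14)=115068; answer 115068
Stage 3: Y2 = 115068; w = -8; remainder = value at the root: -7*(-8)^2 - 6*(-8)^1 + 4 = (-448) + (48) + (4) = -396; answer -396

-396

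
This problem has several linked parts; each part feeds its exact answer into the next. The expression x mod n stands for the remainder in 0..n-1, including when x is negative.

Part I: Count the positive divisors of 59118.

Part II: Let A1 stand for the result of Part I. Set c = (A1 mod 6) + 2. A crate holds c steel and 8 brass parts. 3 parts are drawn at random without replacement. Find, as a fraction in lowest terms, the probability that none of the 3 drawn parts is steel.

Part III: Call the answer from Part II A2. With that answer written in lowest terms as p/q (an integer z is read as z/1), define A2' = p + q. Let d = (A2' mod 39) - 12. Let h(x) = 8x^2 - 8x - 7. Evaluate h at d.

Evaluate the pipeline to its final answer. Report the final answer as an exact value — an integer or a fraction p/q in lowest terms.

41

Part I: 59118 = 2 * 3 * 59 * 167; number of divisors = (1+1) * (1+1) * (1+1) * (1+1) = 16; answer 16
Part II: A1 = 16; c = 6; total draws C(14,3) = 364; favorable C(8,3) = 56; P = 2/13; answer 2/13
Part III: A2 = 2/13; threaded value p + q = 15; d = 3; 8*(3)^2 - 8*(3)^1 - 7 = (72) + (-24) + (-7) = 41; answer 41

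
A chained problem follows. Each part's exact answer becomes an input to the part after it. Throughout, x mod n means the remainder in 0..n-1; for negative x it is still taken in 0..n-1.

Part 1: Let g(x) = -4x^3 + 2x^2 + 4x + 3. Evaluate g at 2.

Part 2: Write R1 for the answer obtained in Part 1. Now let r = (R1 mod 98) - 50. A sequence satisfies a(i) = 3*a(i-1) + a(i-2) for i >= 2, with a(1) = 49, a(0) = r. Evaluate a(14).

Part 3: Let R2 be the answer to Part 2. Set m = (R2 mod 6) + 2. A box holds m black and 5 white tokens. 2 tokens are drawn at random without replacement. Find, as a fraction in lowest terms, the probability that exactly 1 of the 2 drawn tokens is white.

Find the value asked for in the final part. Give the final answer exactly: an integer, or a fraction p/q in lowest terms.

Part 1: -4*(2)^3 + 2*(2)^2 + 4*(2)^1 + 3 = (-32) + (8) + (8) + (3) = -13; answer -13
Part 2: R1 = -13; r = 35; a(2) = 3*(49) + 1*(35) = 182; iterating: a(2)=182, a(3)=595, a(4)=1967, a(5)=6496, a(6)=21455, a(7)=70861, a(8)=234038, a(9)=772975, a(10)=2552963, a(11)=8431864, a(12)=27848555, a(13)=91977529, a(14)=303781142; answer 303781142
Part 3: R2 = 303781142; m = 4; total draws C(9,2) = 36; favorable C(5,1)*C(4,1) = 20; P = 5/9; answer 5/9

5/9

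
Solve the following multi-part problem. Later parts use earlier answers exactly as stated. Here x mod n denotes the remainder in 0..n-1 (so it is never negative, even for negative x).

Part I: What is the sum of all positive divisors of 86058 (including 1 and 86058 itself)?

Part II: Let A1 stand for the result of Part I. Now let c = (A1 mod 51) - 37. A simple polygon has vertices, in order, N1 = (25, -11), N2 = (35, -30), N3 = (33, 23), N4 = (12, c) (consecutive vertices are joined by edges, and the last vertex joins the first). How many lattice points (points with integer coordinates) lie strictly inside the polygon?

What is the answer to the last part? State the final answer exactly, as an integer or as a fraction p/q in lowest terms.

Part I: 86058 = 2 * 3^2 * 7 * 683; sigma = (1 + 2) * (1 + 3 + 9) * (1 + 7) * (1 + 683) = 3 * 13 * 8 * 684 = 213408; answer 213408
Part II: A1 = 213408; c = -13; cross terms: (25*-30 - 35*-11)=-365, (35*23 - 33*-30)=1795, (33*-13 - 12*23)=-705, (12*-11 - 25*-13)=193; twice the area = |918| = 918; area = 459; boundary points = 1 + 1 + 3 + 1 = 6; strictly interior points = area - boundary/2 + 1 = 457; answer 457

457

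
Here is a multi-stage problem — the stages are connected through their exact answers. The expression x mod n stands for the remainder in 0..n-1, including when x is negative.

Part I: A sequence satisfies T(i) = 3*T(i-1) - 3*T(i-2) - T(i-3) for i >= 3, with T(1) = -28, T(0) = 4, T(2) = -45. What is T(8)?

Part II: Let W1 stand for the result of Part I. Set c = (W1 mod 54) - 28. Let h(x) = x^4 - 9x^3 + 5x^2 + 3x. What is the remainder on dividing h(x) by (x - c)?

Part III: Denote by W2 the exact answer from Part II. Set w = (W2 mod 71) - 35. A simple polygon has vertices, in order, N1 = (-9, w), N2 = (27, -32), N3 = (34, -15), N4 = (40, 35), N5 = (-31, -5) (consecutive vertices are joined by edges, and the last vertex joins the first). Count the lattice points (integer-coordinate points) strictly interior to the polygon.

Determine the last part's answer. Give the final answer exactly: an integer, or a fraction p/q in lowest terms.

Part I: T(3) = 3*(-45) - 3*(-28) - 1*(4) = -55; iterating: T(3)=-55, T(4)=-2, T(5)=204, T(6)=673, T(7)=1409, T(8)=2004; answer 2004
Part II: W1 = 2004; c = -22; remainder = value at the root: 1*(-22)^4 - 9*(-22)^3 + 5*(-22)^2 + 3*(-22)^1 = (234256) + (95832) + (2420) + (-66) = 332442; answer 332442
Part III: W2 = 332442; w = -15; cross terms: (-9*-32 - 27*-15)=693, (27*-15 - 34*-32)=683, (34*35 - 40*-15)=1790, (40*-5 - -31*35)=885, (-31*-15 - -9*-5)=420; twice the area = |4471| = 4471; area = 4471/2; boundary points = 1 + 1 + 2 + 1 + 2 = 7; strictly interior points = area - boundary/2 + 1 = 2233; answer 2233

2233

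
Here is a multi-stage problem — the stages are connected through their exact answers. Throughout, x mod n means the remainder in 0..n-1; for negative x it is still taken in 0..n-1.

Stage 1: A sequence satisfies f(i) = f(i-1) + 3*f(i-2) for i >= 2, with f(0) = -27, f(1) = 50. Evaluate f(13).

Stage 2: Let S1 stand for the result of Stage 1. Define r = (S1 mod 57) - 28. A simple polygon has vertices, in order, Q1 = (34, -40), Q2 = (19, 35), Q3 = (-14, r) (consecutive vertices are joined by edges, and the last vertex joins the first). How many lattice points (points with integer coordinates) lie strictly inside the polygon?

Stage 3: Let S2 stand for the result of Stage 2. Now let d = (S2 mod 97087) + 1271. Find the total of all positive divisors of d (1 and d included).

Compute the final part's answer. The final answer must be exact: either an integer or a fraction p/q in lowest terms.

Stage 1: f(2) = 1*(50) + 3*(-27) = -31; iterating: f(2)=-31, f(3)=119, f(4)=26, f(5)=383, f(6)=461, f(7)=1610, f(8)=2993, f(9)=7823, f(10)=16802, f(11)=40271, f(12)=90677, f(13)=211490; answer 211490
Stage 2: S1 = 211490; r = -8; cross terms: (34*35 - 19*-40)=1950, (19*-8 - -14*35)=338, (-14*-40 - 34*-8)=832; twice the area = |3120| = 3120; area = 1560; boundary points = 15 + 1 + 16 = 32; strictly interior points = area - boundary/2 + 1 = 1545; answer 1545
Stage 3: S2 = 1545; d = 2816; 2816 = 2^8 * 11; sigma = (1 + 2 + 4 + 8 + 16 + 32 + 64 + 128 + 256) * (1 + 11) = 511 * 12 = 6132; answer 6132

6132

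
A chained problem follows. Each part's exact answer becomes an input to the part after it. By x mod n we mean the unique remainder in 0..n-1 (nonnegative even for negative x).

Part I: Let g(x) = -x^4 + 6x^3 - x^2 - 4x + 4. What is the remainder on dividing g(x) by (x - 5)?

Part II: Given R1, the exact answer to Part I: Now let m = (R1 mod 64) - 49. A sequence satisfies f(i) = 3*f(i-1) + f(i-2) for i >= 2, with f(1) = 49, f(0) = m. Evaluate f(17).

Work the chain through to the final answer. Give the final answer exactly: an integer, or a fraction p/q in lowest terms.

7385999824

Part I: remainder = value at the root: -1*(5)^4 + 6*(5)^3 - 1*(5)^2 - 4*(5)^1 + 4 = (-625) + (750) + (-25) + (-20) + (4) = 84; answer 84
Part II: R1 = 84; m = -29; f(2) = 3*(49) + 1*(-29) = 118; iterating: f(2)=118, f(3)=403, f(4)=1327, f(5)=4384, f(6)=14479, f(7)=47821, f(8)=157942, f(9)=521647, f(10)=1722883, f(11)=5690296, f(12)=18793771, f(13)=62071609, f(14)=205008598, f(15)=677097403, f(16)=2236300807, f(17)=7385999824; answer 7385999824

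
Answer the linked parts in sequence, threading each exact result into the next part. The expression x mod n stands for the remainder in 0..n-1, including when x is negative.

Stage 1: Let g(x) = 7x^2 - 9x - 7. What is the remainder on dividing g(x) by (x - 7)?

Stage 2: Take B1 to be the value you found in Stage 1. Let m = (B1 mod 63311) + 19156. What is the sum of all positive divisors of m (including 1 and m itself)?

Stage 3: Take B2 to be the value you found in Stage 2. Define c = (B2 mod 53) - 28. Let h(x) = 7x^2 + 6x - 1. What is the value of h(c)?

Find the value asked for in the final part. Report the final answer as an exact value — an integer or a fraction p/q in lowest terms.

135

Stage 1: remainder = value at the root: 7*(7)^2 - 9*(7)^1 - 7 = (343) + (-63) + (-7) = 273; answer 273
Stage 2: B1 = 273; m = 19429; 19429 is prime, so its only divisors are 1 and 19429; sigma = 1 + 19429 = 19430; answer 19430
Stage 3: B2 = 19430; c = 4; 7*(4)^2 + 6*(4)^1 - 1 = (112) + (24) + (-1) = 135; answer 135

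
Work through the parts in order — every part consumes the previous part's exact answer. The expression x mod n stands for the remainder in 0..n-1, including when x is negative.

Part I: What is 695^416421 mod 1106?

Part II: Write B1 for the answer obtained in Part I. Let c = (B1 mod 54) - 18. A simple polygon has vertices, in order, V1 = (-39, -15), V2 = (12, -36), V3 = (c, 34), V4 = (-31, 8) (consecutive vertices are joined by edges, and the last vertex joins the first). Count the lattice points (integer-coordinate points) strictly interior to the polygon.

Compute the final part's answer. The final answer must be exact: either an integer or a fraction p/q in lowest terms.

Part I: squarings mod 1106: 695^1=695, 695^2=809, 695^4=835, 695^8=445, 695^16=51, 695^32=389, 695^64=905, 695^128=585, 695^256=471, 695^512=641, 695^1024=555, 695^2048=557, 695^4096=569, 695^8192=809, 695^16384=835, 695^32768=445, 695^65536=51, 695^131072=389, 695^262144=905; 695^416421 = 695^1 * 695^4 * 695^32 * 695^128 * 695^512 * 695^2048 * 695^4096 * 695^16384 * 695^131072 * 695^262144 = 295 (mod 1106); answer 295
Part II: B1 = 295; c = 7; cross terms: (-39*-36 - 12*-15)=1584, (12*34 - 7*-36)=660, (7*8 - -31*34)=1110, (-31*-15 - -39*8)=777; twice the area = |4131| = 4131; area = 4131/2; boundary points = 3 + 5 + 2 + 1 = 11; strictly interior points = area - boundary/2 + 1 = 2061; answer 2061

2061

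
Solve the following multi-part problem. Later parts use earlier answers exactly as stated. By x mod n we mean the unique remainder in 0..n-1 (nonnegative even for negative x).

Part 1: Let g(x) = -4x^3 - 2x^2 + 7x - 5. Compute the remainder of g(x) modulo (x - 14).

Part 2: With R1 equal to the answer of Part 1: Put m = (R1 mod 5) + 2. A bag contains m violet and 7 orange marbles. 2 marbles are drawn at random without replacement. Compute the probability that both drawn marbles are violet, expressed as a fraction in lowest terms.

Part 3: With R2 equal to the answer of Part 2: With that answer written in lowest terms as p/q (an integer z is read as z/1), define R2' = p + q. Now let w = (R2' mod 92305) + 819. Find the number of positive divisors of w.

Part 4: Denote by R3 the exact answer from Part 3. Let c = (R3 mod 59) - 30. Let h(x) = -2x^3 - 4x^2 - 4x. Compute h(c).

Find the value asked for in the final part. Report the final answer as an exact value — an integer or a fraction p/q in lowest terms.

19448

Part 1: remainder = value at the root: -4*(14)^3 - 2*(14)^2 + 7*(14)^1 - 5 = (-10976) + (-392) + (98) + (-5) = -11275; answer -11275
Part 2: R1 = -11275; m = 2; total draws C(9,2) = 36; favorable C(2,2) = 1; P = 1/36; answer 1/36
Part 3: R2 = 1/36; threaded value p + q = 37; w = 856; 856 = 2^3 * 107; number of divisors = (3+1) * (1+1) = 8; answer 8
Part 4: R3 = 8; c = -22; -2*(-22)^3 - 4*(-22)^2 - 4*(-22)^1 = (21296) + (-1936) + (88) = 19448; answer 19448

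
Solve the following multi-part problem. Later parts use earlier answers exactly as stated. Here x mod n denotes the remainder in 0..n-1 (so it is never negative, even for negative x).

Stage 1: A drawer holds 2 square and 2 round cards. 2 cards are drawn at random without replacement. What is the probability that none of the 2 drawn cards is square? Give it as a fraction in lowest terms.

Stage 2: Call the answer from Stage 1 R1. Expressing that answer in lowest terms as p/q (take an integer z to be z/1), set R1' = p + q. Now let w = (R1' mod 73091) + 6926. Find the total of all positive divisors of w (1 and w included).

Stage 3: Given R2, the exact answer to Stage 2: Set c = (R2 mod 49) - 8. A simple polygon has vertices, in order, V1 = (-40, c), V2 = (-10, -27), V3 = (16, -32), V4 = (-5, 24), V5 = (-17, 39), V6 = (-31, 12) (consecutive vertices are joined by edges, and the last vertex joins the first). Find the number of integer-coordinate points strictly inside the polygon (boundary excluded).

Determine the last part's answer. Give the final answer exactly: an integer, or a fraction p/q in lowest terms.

Stage 1: total draws C(4,2) = 6; favorable C(2,2) = 1; P = 1/6; answer 1/6
Stage 2: R1 = 1/6; threaded value p + q = 7; w = 6933; 6933 = 3 * 2311; sigma = (1 + 3) * (1 + 2311) = 4 * 2312 = 9248; answer 9248
Stage 3: R2 = 9248; c = 28; cross terms: (-40*-27 - -10*28)=1360, (-10*-32 - 16*-27)=752, (16*24 - -5*-32)=224, (-5*39 - -17*24)=213, (-17*12 - -31*39)=1005, (-31*28 - -40*12)=-388; twice the area = |3166| = 3166; area = 1583; boundary points = 5 + 1 + 7 + 3 + 1 + 1 = 18; strictly interior points = area - boundary/2 + 1 = 1575; answer 1575

1575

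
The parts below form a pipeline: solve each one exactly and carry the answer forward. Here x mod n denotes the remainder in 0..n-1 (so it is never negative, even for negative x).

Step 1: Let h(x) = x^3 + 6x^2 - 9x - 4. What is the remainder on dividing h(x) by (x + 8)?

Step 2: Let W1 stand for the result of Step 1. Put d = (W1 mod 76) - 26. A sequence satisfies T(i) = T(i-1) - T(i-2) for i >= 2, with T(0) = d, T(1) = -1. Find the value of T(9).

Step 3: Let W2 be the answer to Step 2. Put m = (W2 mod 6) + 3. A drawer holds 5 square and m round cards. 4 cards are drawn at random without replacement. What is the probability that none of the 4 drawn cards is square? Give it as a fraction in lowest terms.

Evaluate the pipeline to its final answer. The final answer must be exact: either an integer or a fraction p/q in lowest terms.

7/99

Step 1: remainder = value at the root: 1*(-8)^3 + 6*(-8)^2 - 9*(-8)^1 - 4 = (-512) + (384) + (72) + (-4) = -60; answer -60
Step 2: W1 = -60; d = -10; T(2) = 1*(-1) - 1*(-10) = 9; iterating: T(2)=9, T(3)=10, T(4)=1, T(5)=-9, T(6)=-10, T(7)=-1, T(8)=9, T(9)=10; answer 10
Step 3: W2 = 10; m = 7; total draws C(12,4) = 495; favorable C(7,4) = 35; P = 7/99; answer 7/99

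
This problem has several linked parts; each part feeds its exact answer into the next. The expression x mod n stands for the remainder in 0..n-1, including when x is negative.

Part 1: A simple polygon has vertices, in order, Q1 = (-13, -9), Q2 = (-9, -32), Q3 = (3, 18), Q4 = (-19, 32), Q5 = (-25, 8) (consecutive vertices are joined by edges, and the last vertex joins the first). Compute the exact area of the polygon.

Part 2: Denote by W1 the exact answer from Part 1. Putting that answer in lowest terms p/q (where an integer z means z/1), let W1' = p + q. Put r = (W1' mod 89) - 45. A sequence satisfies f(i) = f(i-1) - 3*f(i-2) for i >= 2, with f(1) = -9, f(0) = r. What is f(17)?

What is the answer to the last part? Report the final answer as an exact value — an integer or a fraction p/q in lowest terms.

Part 1: cross terms: (-13*-32 - -9*-9)=335, (-9*18 - 3*-32)=-66, (3*32 - -19*18)=438, (-19*8 - -25*32)=648, (-25*-9 - -13*8)=329; twice the area = |1684| = 1684; area = 842; answer 842
Part 2: W1 = 842; threaded value p + q = 843; r = -3; f(2) = 1*(-9) - 3*(-3) = 0; iterating: f(2)=0, f(3)=27, f(4)=27, f(5)=-54, f(6)=-135, f(7)=27, f(8)=432, f(9)=351, f(10)=-945, f(11)=-1998, f(12)=837, f(13)=6831, f(14)=4320, f(15)=-16173, f(16)=-29133, f(17)=19386; answer 19386

19386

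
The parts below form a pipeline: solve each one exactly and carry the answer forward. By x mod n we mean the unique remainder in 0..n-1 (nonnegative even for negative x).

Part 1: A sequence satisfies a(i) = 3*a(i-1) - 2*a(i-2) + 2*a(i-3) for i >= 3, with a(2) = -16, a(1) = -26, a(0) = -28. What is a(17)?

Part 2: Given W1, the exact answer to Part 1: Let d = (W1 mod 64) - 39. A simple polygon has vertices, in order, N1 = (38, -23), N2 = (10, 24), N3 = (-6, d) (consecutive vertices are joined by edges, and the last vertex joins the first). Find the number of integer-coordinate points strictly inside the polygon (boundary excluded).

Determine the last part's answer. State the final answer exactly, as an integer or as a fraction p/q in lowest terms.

Part 1: a(3) = 3*(-16) - 2*(-26) + 2*(-28) = -52; iterating: a(3)=-52, a(4)=-176, a(5)=-456, a(6)=-1120, a(7)=-2800, a(8)=-7072, a(9)=-17856, a(10)=-45024, a(11)=-113504, a(12)=-286176, a(13)=-721568, a(14)=-1819360, a(15)=-4587296, a(16)=-11566304, a(17)=-29163040; answer -29163040
Part 2: W1 = -29163040; d = -7; cross terms: (38*24 - 10*-23)=1142, (10*-7 - -6*24)=74, (-6*-23 - 38*-7)=404; twice the area = |1620| = 1620; area = 810; boundary points = 1 + 1 + 4 = 6; strictly interior points = area - boundary/2 + 1 = 808; answer 808

808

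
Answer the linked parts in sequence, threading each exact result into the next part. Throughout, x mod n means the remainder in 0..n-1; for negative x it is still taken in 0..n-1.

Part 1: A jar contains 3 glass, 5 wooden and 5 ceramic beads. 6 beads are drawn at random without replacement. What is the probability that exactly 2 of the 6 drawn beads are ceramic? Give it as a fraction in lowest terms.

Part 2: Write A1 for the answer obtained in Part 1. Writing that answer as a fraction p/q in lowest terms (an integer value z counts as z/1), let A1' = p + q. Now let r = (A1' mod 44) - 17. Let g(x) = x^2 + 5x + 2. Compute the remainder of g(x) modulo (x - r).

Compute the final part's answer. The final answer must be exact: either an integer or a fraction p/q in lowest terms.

302

Part 1: total draws C(13,6) = 1716; favorable C(5,2)*C(8,4) = 700; P = 175/429; answer 175/429
Part 2: A1 = 175/429; threaded value p + q = 604; r = 15; remainder = value at the root: 1*(15)^2 + 5*(15)^1 + 2 = (225) + (75) + (2) = 302; answer 302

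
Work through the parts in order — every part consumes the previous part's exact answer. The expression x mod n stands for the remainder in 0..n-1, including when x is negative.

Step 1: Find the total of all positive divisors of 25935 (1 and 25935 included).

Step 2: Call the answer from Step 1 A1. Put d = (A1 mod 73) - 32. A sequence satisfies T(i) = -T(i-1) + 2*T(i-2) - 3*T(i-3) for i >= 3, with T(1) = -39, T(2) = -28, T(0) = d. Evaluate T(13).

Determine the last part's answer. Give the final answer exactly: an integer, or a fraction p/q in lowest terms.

Step 1: 25935 = 3 * 5 * 7 * 13 * 19; sigma = (1 + 3) * (1 + 5) * (1 + 7) * (1 + 13) * (1 + 19) = 4 * 6 * 8 * 14 * 20 = 53760; answer 53760
Step 2: A1 = 53760; d = 0; T(3) = -1*(-28) + 2*(-39) - 3*(0) = -50; iterating: T(3)=-50, T(4)=111, T(5)=-127, T(6)=499, T(7)=-1086, T(8)=2465, T(9)=-6134, T(10)=14322, T(11)=-33985, T(12)=81031, T(13)=-191967; answer -191967

-191967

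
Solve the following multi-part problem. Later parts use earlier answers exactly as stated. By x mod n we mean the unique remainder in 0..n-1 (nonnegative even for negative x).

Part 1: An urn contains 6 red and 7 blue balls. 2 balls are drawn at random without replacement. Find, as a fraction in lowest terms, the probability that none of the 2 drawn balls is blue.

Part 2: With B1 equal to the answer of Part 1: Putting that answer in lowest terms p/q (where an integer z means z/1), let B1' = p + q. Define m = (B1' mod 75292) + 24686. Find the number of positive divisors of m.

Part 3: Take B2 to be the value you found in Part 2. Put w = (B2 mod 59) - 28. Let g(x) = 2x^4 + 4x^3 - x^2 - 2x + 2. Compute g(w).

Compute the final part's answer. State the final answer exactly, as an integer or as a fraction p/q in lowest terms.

Part 1: total draws C(13,2) = 78; favorable C(6,2) = 15; P = 5/26; answer 5/26
Part 2: B1 = 5/26; threaded value p + q = 31; m = 24717; 24717 = 3 * 7 * 11 * 107; number of divisors = (1+1) * (1+1) * (1+1) * (1+1) = 16; answer 16
Part 3: B2 = 16; w = -12; 2*(-12)^4 + 4*(-12)^3 - 1*(-12)^2 - 2*(-12)^1 + 2 = (41472) + (-6912) + (-144) + (24) + (2) = 34442; answer 34442

34442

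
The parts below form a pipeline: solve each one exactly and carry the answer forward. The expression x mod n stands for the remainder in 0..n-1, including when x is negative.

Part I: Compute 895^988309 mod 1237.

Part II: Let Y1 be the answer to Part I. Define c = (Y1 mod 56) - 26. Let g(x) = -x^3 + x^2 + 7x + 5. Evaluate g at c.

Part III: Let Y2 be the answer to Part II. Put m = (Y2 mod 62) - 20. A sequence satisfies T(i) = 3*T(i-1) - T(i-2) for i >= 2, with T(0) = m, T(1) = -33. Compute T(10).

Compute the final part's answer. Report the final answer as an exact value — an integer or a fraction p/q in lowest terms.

-259421

Part I: squarings mod 1237: 895^1=895, 895^2=686, 895^4=536, 895^8=312, 895^16=858, 895^32=149, 895^64=1172, 895^128=514, 895^256=715, 895^512=344, 895^1024=821, 895^2048=1113, 895^4096=532, 895^8192=988, 895^16384=151, 895^32768=535, 895^65536=478, 895^131072=876, 895^262144=436, 895^524288=835; 895^988309 = 895^1 * 895^4 * 895^16 * 895^128 * 895^1024 * 895^4096 * 895^65536 * 895^131072 * 895^262144 * 895^524288 = 447 (mod 1237); answer 447
Part II: Y1 = 447; c = 29; -1*(29)^3 + 1*(29)^2 + 7*(29)^1 + 5 = (-24389) + (841) + (203) + (5) = -23340; answer -23340
Part III: Y2 = -23340; m = 14; T(2) = 3*(-33) - 1*(14) = -113; iterating: T(2)=-113, T(3)=-306, T(4)=-805, T(5)=-2109, T(6)=-5522, T(7)=-14457, T(8)=-37849, T(9)=-99090, T(10)=-259421; answer -259421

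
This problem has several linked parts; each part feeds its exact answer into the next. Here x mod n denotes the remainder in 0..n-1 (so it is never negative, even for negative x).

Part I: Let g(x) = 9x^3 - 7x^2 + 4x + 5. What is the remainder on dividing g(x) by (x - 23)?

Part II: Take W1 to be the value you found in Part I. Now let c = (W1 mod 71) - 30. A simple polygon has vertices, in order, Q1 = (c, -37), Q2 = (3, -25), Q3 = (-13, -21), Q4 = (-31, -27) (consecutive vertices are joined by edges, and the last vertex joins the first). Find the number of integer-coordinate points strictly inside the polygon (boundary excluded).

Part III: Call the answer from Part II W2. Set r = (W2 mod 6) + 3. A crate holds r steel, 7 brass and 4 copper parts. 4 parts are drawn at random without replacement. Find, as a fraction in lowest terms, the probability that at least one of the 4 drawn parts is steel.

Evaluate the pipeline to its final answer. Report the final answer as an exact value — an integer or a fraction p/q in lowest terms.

Part I: remainder = value at the root: 9*(23)^3 - 7*(23)^2 + 4*(23)^1 + 5 = (109503) + (-3703) + (92) + (5) = 105897; answer 105897
Part II: W1 = 105897; c = 6; cross terms: (6*-25 - 3*-37)=-39, (3*-21 - -13*-25)=-388, (-13*-27 - -31*-21)=-300, (-31*-37 - 6*-27)=1309; twice the area = |582| = 582; area = 291; boundary points = 3 + 4 + 6 + 1 = 14; strictly interior points = area - boundary/2 + 1 = 285; answer 285
Part III: W2 = 285; r = 6; total draws C(17,4) = 2380; complement C(11,4) = 330; favorable 2380 - 330 = 2050; P = 205/238; answer 205/238

205/238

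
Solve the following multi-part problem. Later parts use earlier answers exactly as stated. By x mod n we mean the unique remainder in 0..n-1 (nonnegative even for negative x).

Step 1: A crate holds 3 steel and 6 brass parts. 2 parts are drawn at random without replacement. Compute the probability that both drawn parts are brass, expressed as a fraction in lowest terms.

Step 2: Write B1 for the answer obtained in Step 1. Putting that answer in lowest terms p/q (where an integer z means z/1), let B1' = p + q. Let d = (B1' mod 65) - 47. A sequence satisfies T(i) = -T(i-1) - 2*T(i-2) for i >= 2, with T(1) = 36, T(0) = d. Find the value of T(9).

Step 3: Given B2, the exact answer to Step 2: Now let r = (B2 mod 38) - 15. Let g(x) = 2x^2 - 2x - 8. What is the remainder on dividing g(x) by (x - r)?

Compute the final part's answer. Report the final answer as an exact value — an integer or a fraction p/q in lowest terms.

Step 1: total draws C(9,2) = 36; favorable C(6,2) = 15; P = 5/12; answer 5/12
Step 2: B1 = 5/12; threaded value p + q = 17; d = -30; T(2) = -1*(36) - 2*(-30) = 24; iterating: T(2)=24, T(3)=-96, T(4)=48, T(5)=144, T(6)=-240, T(7)=-48, T(8)=528, T(9)=-432; answer -432
Step 3: B2 = -432; r = 9; remainder = value at the root: 2*(9)^2 - 2*(9)^1 - 8 = (162) + (-18) + (-8) = 136; answer 136

136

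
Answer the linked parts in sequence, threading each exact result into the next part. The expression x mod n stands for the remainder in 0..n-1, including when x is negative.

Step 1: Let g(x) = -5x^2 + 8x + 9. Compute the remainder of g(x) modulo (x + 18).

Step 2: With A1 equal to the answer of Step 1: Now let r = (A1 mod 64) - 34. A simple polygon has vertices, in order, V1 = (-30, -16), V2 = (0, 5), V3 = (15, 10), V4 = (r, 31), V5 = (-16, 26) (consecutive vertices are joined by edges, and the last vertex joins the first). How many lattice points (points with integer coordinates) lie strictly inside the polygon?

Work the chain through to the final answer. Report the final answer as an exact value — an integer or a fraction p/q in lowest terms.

898

Step 1: remainder = value at the root: -5*(-18)^2 + 8*(-18)^1 + 9 = (-1620) + (-144) + (9) = -1755; answer -1755
Step 2: A1 = -1755; r = 3; cross terms: (-30*5 - 0*-16)=-150, (0*10 - 15*5)=-75, (15*31 - 3*10)=435, (3*26 - -16*31)=574, (-16*-16 - -30*26)=1036; twice the area = |1820| = 1820; area = 910; boundary points = 3 + 5 + 3 + 1 + 14 = 26; strictly interior points = area - boundary/2 + 1 = 898; answer 898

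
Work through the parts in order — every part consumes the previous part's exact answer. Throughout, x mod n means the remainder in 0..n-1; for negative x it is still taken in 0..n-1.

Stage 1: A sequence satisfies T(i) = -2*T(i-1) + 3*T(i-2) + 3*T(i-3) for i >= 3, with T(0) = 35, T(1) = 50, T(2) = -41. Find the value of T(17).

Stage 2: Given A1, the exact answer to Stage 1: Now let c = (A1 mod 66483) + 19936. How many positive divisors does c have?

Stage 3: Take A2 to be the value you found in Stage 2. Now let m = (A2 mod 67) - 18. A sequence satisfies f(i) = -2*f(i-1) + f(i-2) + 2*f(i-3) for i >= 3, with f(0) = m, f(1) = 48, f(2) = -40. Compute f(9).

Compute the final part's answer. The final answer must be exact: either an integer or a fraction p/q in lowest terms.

9228

Stage 1: T(3) = -2*(-41) + 3*(50) + 3*(35) = 337; iterating: T(3)=337, T(4)=-647, T(5)=2182, T(6)=-5294, T(7)=15193, T(8)=-39722, T(9)=109141, T(10)=-291869, T(11)=791995, T(12)=-2132174, T(13)=5764726, T(14)=-15549989, T(15)=41997634, T(16)=-113351057, T(17)=306045049; answer 306045049
Stage 2: A1 = 306045049; c = 43736; 43736 = 2^3 * 7 * 11 * 71; number of divisors = (3+1) * (1+1) * (1+1) * (1+1) = 32; answer 32
Stage 3: A2 = 32; m = 14; f(3) = -2*(-40) + 1*(48) + 2*(14) = 156; iterating: f(3)=156, f(4)=-256, f(5)=588, f(6)=-1120, f(7)=2316, f(8)=-4576, f(9)=9228; answer 9228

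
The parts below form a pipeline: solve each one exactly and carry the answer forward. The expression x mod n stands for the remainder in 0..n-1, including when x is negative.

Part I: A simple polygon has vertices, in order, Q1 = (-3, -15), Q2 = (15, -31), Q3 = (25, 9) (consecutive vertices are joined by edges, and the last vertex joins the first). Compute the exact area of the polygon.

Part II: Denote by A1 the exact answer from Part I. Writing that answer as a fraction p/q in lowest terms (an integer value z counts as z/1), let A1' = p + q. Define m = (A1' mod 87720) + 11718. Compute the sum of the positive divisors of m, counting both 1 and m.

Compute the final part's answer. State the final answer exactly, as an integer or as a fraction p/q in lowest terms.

20176

Part I: cross terms: (-3*-31 - 15*-15)=318, (15*9 - 25*-31)=910, (25*-15 - -3*9)=-348; twice the area = |880| = 880; area = 440; answer 440
Part II: A1 = 440; threaded value p + q = 441; m = 12159; 12159 = 3^2 * 7 * 193; sigma = (1 + 3 + 9) * (1 + 7) * (1 + 193) = 13 * 8 * 194 = 20176; answer 20176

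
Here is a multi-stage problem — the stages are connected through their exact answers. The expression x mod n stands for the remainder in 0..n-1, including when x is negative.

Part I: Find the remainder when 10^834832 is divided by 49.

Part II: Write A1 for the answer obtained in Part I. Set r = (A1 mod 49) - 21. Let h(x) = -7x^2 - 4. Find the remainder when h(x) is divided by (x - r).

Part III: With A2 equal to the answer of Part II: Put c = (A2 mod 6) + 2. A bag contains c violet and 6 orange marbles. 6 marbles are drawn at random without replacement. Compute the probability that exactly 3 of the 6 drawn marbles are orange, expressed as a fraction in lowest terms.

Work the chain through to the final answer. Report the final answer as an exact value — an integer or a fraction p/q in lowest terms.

Part I: squarings mod 49: 10^1=10, 10^2=2, 10^4=4, 10^8=16, 10^16=11, 10^32=23, 10^64=39, 10^128=2, 10^256=4, 10^512=16, 10^1024=11, 10^2048=23, 10^4096=39, 10^8192=2, 10^16384=4, 10^32768=16, 10^65536=11, 10^131072=23, 10^262144=39, 10^524288=2; 10^834832 = 10^16 * 10^256 * 10^1024 * 10^2048 * 10^4096 * 10^8192 * 10^32768 * 10^262144 * 10^524288 = 25 (mod 49); answer 25
Part II: A1 = 25; r = 4; remainder = value at the root: -7*(4)^2 - 4 = (-112) + (-4) = -116; answer -116
Part III: A2 = -116; c = 6; total draws C(12,6) = 924; favorable C(6,3)*C(6,3) = 400; P = 100/231; answer 100/231

100/231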